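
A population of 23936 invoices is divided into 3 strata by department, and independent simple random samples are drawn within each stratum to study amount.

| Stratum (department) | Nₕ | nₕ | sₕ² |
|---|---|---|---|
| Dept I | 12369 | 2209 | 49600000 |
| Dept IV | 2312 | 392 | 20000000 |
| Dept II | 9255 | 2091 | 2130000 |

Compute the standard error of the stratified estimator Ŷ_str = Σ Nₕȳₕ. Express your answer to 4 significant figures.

Var(Ŷ_str) = Σₕ Nₕ²(1 − fₕ)sₕ²/nₕ.
Dept I: 12369²·(1 − 2209/12369)·49600000/2209 = 2.8217222 × 10^12.
Dept IV: 2312²·(1 − 392/2312)·20000000/392 = 2.2648163 × 10^11.
Dept II: 9255²·(1 − 2091/9255)·2130000/2091 = 6.7539458 × 10^10.
Sum = 3.1157433 × 10^12.
SE = √(3.1157433 × 10^12) = 1.765 × 10^6.

1.765 × 10^6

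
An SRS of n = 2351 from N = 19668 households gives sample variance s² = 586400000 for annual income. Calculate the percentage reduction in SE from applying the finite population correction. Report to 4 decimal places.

6.1669

f = n/N = 2351/19668 = 0.11953427.
SE_no-fpc = √(s²/n) = 499.42545; SE_fpc = √((1−f)s²/n) = 468.62656.
Ratio = √(1−f) = 0.93833135. Reduction = 100·(1 − 0.93833135) = 6.1669%.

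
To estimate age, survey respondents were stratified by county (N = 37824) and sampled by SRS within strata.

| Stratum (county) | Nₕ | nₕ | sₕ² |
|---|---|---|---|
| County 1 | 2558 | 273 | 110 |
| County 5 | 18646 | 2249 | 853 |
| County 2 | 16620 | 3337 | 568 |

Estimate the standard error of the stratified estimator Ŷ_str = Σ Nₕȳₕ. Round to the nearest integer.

Var(Ŷ_str) = Σₕ Nₕ²(1 − fₕ)sₕ²/nₕ.
County 1: 2558²·(1 − 273/2558)·110/273 = 2.3551403 × 10^6.
County 5: 18646²·(1 − 2249/18646)·853/2249 = 1.1596039 × 10^8.
County 2: 16620²·(1 − 3337/16620)·568/3337 = 3.7576759 × 10^7.
Sum = 1.5589229 × 10^8.
SE = √(1.5589229 × 10^8) = 12486.

12486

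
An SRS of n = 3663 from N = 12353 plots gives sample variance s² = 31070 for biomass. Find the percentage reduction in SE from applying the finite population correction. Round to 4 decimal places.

16.1267

f = n/N = 3663/12353 = 0.29652716.
SE_no-fpc = √(s²/n) = 2.9124077; SE_fpc = √((1−f)s²/n) = 2.4427321.
Ratio = √(1−f) = 0.83873288. Reduction = 100·(1 − 0.83873288) = 16.1267%.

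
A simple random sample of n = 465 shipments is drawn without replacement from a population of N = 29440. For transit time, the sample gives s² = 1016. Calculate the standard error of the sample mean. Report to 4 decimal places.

Under SRS without replacement, Var(ȳ) = (1 − f)·s²/n with f = n/N = 465/29440 = 0.01579484.
Var(ȳ) = (1 − 0.01579484)·1016/465 = 0.98420516·2.1849462 = 2.1504354.
SE(ȳ) = √(2.1504354) = 1.4664.

1.4664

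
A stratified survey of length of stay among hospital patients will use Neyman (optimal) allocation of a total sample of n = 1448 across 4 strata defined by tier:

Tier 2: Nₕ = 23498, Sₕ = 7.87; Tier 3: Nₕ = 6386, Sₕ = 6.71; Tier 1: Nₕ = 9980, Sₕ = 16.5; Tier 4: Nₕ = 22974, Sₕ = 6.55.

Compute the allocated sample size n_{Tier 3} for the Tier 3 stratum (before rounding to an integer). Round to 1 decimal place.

114.3

Neyman allocation: nₕ = n·NₕSₕ / Σⱼ NⱼSⱼ.
Σ NⱼSⱼ = 23498·7.87 + 6386·6.71 + 9980·16.5 + 22974·6.55 = 542929.02.
n_{Tier 3} = 1448·6386·6.71 / 542929.02 = 114.3.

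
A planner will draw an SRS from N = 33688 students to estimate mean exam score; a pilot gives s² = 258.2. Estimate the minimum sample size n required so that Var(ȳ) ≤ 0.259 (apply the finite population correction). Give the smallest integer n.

Without fpc, n₀ = s²/D = 258.2/0.259 = 996.9112.
With fpc, (1 − n/N)·s²/n ≤ D requires n ≥ n₀/(1 + n₀/N) = 996.9112/(1 + 996.9112/33688) = 968.2581.
Rounding up, n = 969.

969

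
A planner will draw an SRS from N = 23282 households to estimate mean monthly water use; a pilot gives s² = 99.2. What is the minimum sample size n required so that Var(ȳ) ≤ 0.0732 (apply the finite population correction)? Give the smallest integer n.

1281

Without fpc, n₀ = s²/D = 99.2/0.0732 = 1355.1913.
With fpc, (1 − n/N)·s²/n ≤ D requires n ≥ n₀/(1 + n₀/N) = 1355.1913/(1 + 1355.1913/23282) = 1280.6478.
Rounding up, n = 1281.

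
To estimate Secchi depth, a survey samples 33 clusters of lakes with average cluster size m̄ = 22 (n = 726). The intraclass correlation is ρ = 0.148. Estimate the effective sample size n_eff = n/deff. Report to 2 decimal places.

deff = 1 + (22 − 1)·0.148 = 1 + 3.108 = 4.108.
n_eff = 726 / 4.108 = 176.73.

176.73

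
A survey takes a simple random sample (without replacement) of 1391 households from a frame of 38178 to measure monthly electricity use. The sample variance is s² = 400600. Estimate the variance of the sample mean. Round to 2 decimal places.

277.50

Under SRS without replacement, Var(ȳ) = (1 − f)·s²/n with f = n/N = 1391/38178 = 0.03643460.
Var(ȳ) = (1 − 0.03643460)·400600/1391 = 0.96356540·287.99425 = 277.50129.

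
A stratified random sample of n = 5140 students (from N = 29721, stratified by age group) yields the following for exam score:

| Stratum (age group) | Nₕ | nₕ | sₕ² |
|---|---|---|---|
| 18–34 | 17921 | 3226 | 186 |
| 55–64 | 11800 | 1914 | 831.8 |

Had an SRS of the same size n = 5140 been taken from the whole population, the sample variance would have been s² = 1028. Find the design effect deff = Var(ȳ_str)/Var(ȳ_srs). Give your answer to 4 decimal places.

0.4509

Var(ȳ_str) = Σ Wₕ²(1−fₕ)sₕ²/nₕ with Wₕ = Nₕ/29721:
  18–34: (17921/29721)²·(1−3226/17921)·186/3226 = 0.017189117
  55–64: (11800/29721)²·(1−1914/11800)·831.8/1914 = 0.057392185
  → Var(ȳ_str) = 0.074581302.
Var(ȳ_srs) = (1 − 5140/29721)·1028/5140 = 0.16541166.
deff = 0.074581302 / 0.16541166 = 0.4509.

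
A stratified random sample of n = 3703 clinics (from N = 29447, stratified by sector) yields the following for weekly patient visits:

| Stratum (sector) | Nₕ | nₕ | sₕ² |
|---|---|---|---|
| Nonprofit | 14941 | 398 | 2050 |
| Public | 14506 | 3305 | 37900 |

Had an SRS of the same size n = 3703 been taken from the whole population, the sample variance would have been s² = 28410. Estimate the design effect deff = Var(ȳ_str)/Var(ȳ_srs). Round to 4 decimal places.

Var(ȳ_str) = Σ Wₕ²(1−fₕ)sₕ²/nₕ with Wₕ = Nₕ/29447:
  Nonprofit: (14941/29447)²·(1−398/14941)·2050/398 = 1.2906912
  Public: (14506/29447)²·(1−3305/14506)·37900/3305 = 2.1487709
  → Var(ȳ_str) = 3.4394621.
Var(ȳ_srs) = (1 − 3703/29447)·28410/3703 = 6.7073735.
deff = 3.4394621 / 6.7073735 = 0.5128.

0.5128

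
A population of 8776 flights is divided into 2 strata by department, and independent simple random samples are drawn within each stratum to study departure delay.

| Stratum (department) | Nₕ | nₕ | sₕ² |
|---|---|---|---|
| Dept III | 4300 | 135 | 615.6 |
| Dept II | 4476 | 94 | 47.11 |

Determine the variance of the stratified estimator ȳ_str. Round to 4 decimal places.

Var(ȳ_str) = Σₕ Wₕ²(1 − fₕ)sₕ²/nₕ with Wₕ = Nₕ/N, N = 8776.
Dept III: Wₕ = 0.48997265; term = 0.48997265²·(1 − 0.03139535)·615.6/135 = 1.0603642.
Dept II: Wₕ = 0.51002735; term = 0.51002735²·(1 − 0.02100089)·47.11/94 = 0.1276305.
Sum = 1.1879947.

1.1880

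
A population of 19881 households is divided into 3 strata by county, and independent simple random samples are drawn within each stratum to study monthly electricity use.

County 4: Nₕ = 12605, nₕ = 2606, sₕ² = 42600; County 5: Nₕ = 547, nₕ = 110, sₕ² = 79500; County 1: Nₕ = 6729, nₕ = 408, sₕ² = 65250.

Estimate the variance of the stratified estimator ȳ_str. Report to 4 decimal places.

Var(ȳ_str) = Σₕ Wₕ²(1 − fₕ)sₕ²/nₕ with Wₕ = Nₕ/N, N = 19881.
County 4: Wₕ = 0.63402243; term = 0.63402243²·(1 − 0.20674336)·42600/2606 = 5.2126451.
County 5: Wₕ = 0.02751371; term = 0.02751371²·(1 − 0.20109689)·79500/110 = 0.43708586.
County 1: Wₕ = 0.33846386; term = 0.33846386²·(1 − 0.06063308)·65250/408 = 17.209974.
Sum = 22.859705.

22.8597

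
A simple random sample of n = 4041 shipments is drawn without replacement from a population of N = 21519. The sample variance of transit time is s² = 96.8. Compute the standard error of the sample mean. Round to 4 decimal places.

0.1395

Under SRS without replacement, Var(ȳ) = (1 − f)·s²/n with f = n/N = 4041/21519 = 0.18778754.
Var(ȳ) = (1 − 0.18778754)·96.8/4041 = 0.81221246·0.023954467 = 0.019456116.
SE(ȳ) = √(0.019456116) = 0.1395.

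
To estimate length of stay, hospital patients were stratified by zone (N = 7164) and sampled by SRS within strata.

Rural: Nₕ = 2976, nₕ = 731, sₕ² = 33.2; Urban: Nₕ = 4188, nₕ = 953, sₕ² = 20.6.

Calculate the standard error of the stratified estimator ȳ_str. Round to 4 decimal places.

Var(ȳ_str) = Σₕ Wₕ²(1 − fₕ)sₕ²/nₕ with Wₕ = Nₕ/N, N = 7164.
Rural: Wₕ = 0.41541039; term = 0.41541039²·(1 − 0.24563172)·33.2/731 = 0.0059123322.
Urban: Wₕ = 0.58458961; term = 0.58458961²·(1 − 0.22755492)·20.6/953 = 0.0057061623.
Sum = 0.011618495.
SE = √(0.011618495) = 0.1078.

0.1078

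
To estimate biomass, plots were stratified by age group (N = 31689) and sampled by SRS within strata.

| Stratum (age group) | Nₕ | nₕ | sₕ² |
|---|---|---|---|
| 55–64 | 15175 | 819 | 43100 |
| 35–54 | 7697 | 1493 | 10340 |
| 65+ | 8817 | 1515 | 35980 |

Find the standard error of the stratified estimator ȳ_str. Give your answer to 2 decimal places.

Var(ȳ_str) = Σₕ Wₕ²(1 − fₕ)sₕ²/nₕ with Wₕ = Nₕ/N, N = 31689.
55–64: Wₕ = 0.47887279; term = 0.47887279²·(1 − 0.05397035)·43100/819 = 11.416644.
35–54: Wₕ = 0.24289186; term = 0.24289186²·(1 − 0.19397168)·10340/1493 = 0.32933428.
65+: Wₕ = 0.27823535; term = 0.27823535²·(1 − 0.17182715)·35980/1515 = 1.5226291.
Sum = 13.268607.
SE = √(13.268607) = 3.64.

3.64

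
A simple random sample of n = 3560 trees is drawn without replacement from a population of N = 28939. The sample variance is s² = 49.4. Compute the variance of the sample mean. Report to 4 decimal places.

0.0122

Under SRS without replacement, Var(ȳ) = (1 − f)·s²/n with f = n/N = 3560/28939 = 0.12301738.
Var(ȳ) = (1 − 0.12301738)·49.4/3560 = 0.87698262·0.013876404 = 0.012169366.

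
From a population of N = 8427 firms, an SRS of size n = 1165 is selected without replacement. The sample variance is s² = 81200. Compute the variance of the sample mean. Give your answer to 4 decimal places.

Under SRS without replacement, Var(ȳ) = (1 − f)·s²/n with f = n/N = 1165/8427 = 0.13824611.
Var(ȳ) = (1 − 0.13824611)·81200/1165 = 0.86175389·69.699571 = 60.063876.

60.0639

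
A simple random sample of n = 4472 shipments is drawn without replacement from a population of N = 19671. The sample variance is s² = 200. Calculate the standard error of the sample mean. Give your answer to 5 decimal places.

Under SRS without replacement, Var(ȳ) = (1 − f)·s²/n with f = n/N = 4472/19671 = 0.22733974.
Var(ȳ) = (1 − 0.22733974)·200/4472 = 0.77266026·0.044722719 = 0.034555468.
SE(ȳ) = √(0.034555468) = 0.18589.

0.18589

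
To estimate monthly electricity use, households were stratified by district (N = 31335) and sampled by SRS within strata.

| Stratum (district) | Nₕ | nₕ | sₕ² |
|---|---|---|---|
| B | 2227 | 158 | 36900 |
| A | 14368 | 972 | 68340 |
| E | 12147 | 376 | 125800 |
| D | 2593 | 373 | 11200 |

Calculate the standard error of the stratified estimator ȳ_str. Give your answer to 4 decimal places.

Var(ȳ_str) = Σₕ Wₕ²(1 − fₕ)sₕ²/nₕ with Wₕ = Nₕ/N, N = 31335.
B: Wₕ = 0.07107069; term = 0.07107069²·(1 − 0.07094746)·36900/158 = 1.0959496.
A: Wₕ = 0.45852880; term = 0.45852880²·(1 − 0.06765033)·68340/972 = 13.782271.
E: Wₕ = 0.38764959; term = 0.38764959²·(1 − 0.03095415)·125800/376 = 48.720955.
D: Wₕ = 0.08275092; term = 0.08275092²·(1 − 0.14384882)·11200/373 = 0.17603754.
Sum = 63.775213.
SE = √(63.775213) = 7.9859.

7.9859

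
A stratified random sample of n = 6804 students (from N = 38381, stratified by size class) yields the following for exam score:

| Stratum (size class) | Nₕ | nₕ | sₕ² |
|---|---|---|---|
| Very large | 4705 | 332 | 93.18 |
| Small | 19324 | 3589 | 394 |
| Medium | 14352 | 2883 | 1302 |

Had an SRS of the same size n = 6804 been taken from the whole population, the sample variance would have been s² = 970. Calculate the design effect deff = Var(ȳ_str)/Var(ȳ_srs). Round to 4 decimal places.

0.6569

Var(ȳ_str) = Σ Wₕ²(1−fₕ)sₕ²/nₕ with Wₕ = Nₕ/38381:
  Very large: (4705/38381)²·(1−332/4705)·93.18/332 = 0.0039200459
  Small: (19324/38381)²·(1−3589/19324)·394/3589 = 0.02265969
  Medium: (14352/38381)²·(1−2883/14352)·1302/2883 = 0.050462847
  → Var(ȳ_str) = 0.077042583.
Var(ȳ_srs) = (1 − 6804/38381)·970/6804 = 0.11729028.
deff = 0.077042583 / 0.11729028 = 0.6569.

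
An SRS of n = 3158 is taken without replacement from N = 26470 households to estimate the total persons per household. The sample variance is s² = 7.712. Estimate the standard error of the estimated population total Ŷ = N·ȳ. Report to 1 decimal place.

1227.6

Var(Ŷ) = N²·Var(ȳ) = N²·(1 − n/N)·s²/n.
f = 3158/26470 = 0.11930487; Var(ȳ) = 0.88069513·7.712/3158 = 0.0021507032.
Var(Ŷ) = 26470² · 0.0021507032 = 1.5069136 × 10^6.
SE(Ŷ) = √(1.5069136 × 10^6) = 1227.6.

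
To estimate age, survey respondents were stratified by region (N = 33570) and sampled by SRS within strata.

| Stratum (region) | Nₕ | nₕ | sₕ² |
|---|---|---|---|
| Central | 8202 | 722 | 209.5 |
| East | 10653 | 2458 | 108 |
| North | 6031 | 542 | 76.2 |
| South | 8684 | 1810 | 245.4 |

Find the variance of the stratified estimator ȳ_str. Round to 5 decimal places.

Var(ȳ_str) = Σₕ Wₕ²(1 − fₕ)sₕ²/nₕ with Wₕ = Nₕ/N, N = 33570.
Central: Wₕ = 0.24432529; term = 0.24432529²·(1 − 0.08802731)·209.5/722 = 0.015796669.
East: Wₕ = 0.31733691; term = 0.31733691²·(1 − 0.23073313)·108/2458 = 0.003403769.
North: Wₕ = 0.17965445; term = 0.17965445²·(1 − 0.08986901)·76.2/542 = 0.0041298622.
South: Wₕ = 0.25868335; term = 0.25868335²·(1 − 0.20842930)·245.4/1810 = 0.0071816237.
Sum = 0.030511924.

0.03051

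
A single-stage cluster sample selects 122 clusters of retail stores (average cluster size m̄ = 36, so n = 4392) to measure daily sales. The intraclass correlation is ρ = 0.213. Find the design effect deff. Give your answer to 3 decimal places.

deff = 1 + (36 − 1)·0.213 = 1 + 7.455 = 8.455.

8.455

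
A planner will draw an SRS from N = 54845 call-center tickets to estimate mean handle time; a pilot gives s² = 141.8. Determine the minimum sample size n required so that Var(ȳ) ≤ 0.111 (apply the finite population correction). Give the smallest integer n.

1249

Without fpc, n₀ = s²/D = 141.8/0.111 = 1277.4775.
With fpc, (1 − n/N)·s²/n ≤ D requires n ≥ n₀/(1 + n₀/N) = 1277.4775/(1 + 1277.4775/54845) = 1248.3992.
Rounding up, n = 1249.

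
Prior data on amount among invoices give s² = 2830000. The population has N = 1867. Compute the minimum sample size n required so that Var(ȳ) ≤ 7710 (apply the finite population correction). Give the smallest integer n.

307

Without fpc, n₀ = s²/D = 2830000/7710 = 367.0558.
With fpc, (1 − n/N)·s²/n ≤ D requires n ≥ n₀/(1 + n₀/N) = 367.0558/(1 + 367.0558/1867) = 306.7485.
Rounding up, n = 307.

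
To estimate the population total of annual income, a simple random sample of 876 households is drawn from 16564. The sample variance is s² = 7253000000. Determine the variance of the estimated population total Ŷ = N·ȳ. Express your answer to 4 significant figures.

Var(Ŷ) = N²·Var(ȳ) = N²·(1 − n/N)·s²/n.
f = 876/16564 = 0.05288578; Var(ȳ) = 0.94711422·7253000000/876 = 7.841803 × 10^6.
Var(Ŷ) = 16564² · (7.841803 × 10^6) = 2.1515249 × 10^15.

2.152 × 10^15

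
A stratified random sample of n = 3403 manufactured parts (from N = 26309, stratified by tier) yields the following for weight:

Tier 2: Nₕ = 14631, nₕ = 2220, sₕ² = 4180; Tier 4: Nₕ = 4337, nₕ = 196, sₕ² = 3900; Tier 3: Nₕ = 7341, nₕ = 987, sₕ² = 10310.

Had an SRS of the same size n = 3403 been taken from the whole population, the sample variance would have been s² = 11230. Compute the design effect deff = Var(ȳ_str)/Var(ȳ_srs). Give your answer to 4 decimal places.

Var(ȳ_str) = Σ Wₕ²(1−fₕ)sₕ²/nₕ with Wₕ = Nₕ/26309:
  Tier 2: (14631/26309)²·(1−2220/14631)·4180/2220 = 0.49396413
  Tier 4: (4337/26309)²·(1−196/4337)·3900/196 = 0.51629094
  Tier 3: (7341/26309)²·(1−987/7341)·10310/987 = 0.70393939
  → Var(ȳ_str) = 1.7141945.
Var(ȳ_srs) = (1 − 3403/26309)·11230/3403 = 2.8731793.
deff = 1.7141945 / 2.8731793 = 0.5966.

0.5966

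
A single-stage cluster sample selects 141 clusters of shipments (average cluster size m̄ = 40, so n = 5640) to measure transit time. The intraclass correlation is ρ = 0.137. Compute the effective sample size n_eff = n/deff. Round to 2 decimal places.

deff = 1 + (40 − 1)·0.137 = 1 + 5.343 = 6.343.
n_eff = 5640 / 6.343 = 889.17.

889.17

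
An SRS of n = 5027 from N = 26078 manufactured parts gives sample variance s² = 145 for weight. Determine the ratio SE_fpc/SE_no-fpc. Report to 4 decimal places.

f = n/N = 5027/26078 = 0.19276785.
SE_no-fpc = √(s²/n) = 0.16983592; SE_fpc = √((1−f)s²/n) = 0.15259095.
Ratio = √(1−f) = 0.89846099.

0.8985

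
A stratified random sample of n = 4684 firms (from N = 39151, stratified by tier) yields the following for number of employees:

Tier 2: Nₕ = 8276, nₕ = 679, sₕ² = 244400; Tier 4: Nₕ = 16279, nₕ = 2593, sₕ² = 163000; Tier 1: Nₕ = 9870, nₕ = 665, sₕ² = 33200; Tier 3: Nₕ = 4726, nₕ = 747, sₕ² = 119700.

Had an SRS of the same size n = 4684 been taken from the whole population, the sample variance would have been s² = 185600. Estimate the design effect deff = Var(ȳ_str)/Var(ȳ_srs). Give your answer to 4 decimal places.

0.8264

Var(ȳ_str) = Σ Wₕ²(1−fₕ)sₕ²/nₕ with Wₕ = Nₕ/39151:
  Tier 2: (8276/39151)²·(1−679/8276)·244400/679 = 14.764146
  Tier 4: (16279/39151)²·(1−2593/16279)·163000/2593 = 9.1370001
  Tier 1: (9870/39151)²·(1−665/9870)·33200/665 = 2.9591819
  Tier 3: (4726/39151)²·(1−747/4726)·119700/747 = 1.9658731
  → Var(ȳ_str) = 28.826201.
Var(ȳ_srs) = (1 − 4684/39151)·185600/4684 = 34.883633.
deff = 28.826201 / 34.883633 = 0.8264.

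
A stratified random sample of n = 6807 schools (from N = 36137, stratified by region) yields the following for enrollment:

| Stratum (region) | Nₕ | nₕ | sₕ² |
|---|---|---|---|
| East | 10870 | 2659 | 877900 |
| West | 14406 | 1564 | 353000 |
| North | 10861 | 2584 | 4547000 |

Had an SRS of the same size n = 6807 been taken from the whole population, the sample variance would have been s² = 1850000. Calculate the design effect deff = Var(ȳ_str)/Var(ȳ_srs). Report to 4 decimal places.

0.7964

Var(ȳ_str) = Σ Wₕ²(1−fₕ)sₕ²/nₕ with Wₕ = Nₕ/36137:
  East: (10870/36137)²·(1−2659/10870)·877900/2659 = 22.565664
  West: (14406/36137)²·(1−1564/14406)·353000/1564 = 31.974948
  North: (10861/36137)²·(1−2584/10861)·4547000/2584 = 121.13538
  → Var(ȳ_str) = 175.67599.
Var(ȳ_srs) = (1 − 6807/36137)·1850000/6807 = 220.58498.
deff = 175.67599 / 220.58498 = 0.7964.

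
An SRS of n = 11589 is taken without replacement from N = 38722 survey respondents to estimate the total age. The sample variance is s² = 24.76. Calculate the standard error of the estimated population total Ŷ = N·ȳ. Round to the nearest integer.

Var(Ŷ) = N²·Var(ȳ) = N²·(1 − n/N)·s²/n.
f = 11589/38722 = 0.29928723; Var(ȳ) = 0.70071277·24.76/11589 = 0.001497079.
Var(Ŷ) = 38722² · 0.001497079 = 2.2447102 × 10^6.
SE(Ŷ) = √(2.2447102 × 10^6) = 1498.

1498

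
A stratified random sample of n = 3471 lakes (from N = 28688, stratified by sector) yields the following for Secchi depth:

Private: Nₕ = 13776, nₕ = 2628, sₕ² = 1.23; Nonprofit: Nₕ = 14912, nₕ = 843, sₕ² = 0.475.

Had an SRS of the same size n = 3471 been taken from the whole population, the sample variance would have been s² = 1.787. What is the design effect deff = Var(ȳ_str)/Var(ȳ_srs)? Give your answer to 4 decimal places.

Var(ȳ_str) = Σ Wₕ²(1−fₕ)sₕ²/nₕ with Wₕ = Nₕ/28688:
  Private: (13776/28688)²·(1−2628/13776)·1.23/2628 = 8.7337207 × 10^-5
  Nonprofit: (14912/28688)²·(1−843/14912)·0.475/843 = 1.4363643 × 10^-4
  → Var(ȳ_str) = 2.3097364 × 10^-4.
Var(ȳ_srs) = (1 − 3471/28688)·1.787/3471 = 4.5254637 × 10^-4.
deff = (2.3097364 × 10^-4) / (4.5254637 × 10^-4) = 0.5104.

0.5104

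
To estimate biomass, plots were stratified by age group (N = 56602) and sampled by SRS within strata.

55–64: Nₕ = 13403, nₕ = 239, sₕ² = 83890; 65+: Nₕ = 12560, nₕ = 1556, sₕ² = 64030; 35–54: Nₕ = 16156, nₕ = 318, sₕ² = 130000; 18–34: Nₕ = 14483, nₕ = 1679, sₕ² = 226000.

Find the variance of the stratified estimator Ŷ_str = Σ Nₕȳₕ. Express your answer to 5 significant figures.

1.9718 × 10^11

Var(Ŷ_str) = Σₕ Nₕ²(1 − fₕ)sₕ²/nₕ.
55–64: 13403²·(1 − 239/13403)·83890/239 = 6.1930158 × 10^10.
65+: 12560²·(1 − 1556/12560)·64030/1556 = 5.6874047 × 10^9.
35–54: 16156²·(1 − 318/16156)·130000/318 = 1.0460451 × 10^11.
18–34: 14483²·(1 − 1679/14483)·226000/1679 = 2.4960998 × 10^10.
Sum = 1.9718307 × 10^11.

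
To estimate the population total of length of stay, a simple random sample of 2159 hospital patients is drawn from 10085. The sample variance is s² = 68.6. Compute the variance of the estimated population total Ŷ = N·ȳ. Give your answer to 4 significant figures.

Var(Ŷ) = N²·Var(ȳ) = N²·(1 − n/N)·s²/n.
f = 2159/10085 = 0.21408032; Var(ȳ) = 0.78591968·68.6/2159 = 0.024971788.
Var(Ŷ) = 10085² · 0.024971788 = 2.5398113 × 10^6.

2.540 × 10^6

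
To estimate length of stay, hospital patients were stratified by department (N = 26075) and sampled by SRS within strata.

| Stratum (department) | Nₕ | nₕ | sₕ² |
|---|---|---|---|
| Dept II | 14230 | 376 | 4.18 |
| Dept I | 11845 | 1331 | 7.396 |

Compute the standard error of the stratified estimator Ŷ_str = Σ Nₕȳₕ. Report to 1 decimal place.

Var(Ŷ_str) = Σₕ Nₕ²(1 − fₕ)sₕ²/nₕ.
Dept II: 14230²·(1 − 376/14230)·4.18/376 = 2.1916365 × 10^6.
Dept I: 11845²·(1 − 1331/11845)·7.396/1331 = 692025.16.
Sum = 2.8836617 × 10^6.
SE = √(2.8836617 × 10^6) = 1698.1.

1698.1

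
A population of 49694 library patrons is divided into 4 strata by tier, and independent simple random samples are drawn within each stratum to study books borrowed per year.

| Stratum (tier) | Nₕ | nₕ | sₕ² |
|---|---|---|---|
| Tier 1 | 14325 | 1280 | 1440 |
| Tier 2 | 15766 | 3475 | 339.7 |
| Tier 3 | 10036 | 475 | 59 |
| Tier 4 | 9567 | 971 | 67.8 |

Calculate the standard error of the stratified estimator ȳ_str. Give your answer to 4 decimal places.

Var(ȳ_str) = Σₕ Wₕ²(1 − fₕ)sₕ²/nₕ with Wₕ = Nₕ/N, N = 49694.
Tier 1: Wₕ = 0.28826418; term = 0.28826418²·(1 − 0.08935428)·1440/1280 = 0.085130136.
Tier 2: Wₕ = 0.31726164; term = 0.31726164²·(1 − 0.22041101)·339.7/3475 = 0.007670816.
Tier 3: Wₕ = 0.20195597; term = 0.20195597²·(1 − 0.04732961)·59/475 = 0.0048263016.
Tier 4: Wₕ = 0.19251821; term = 0.19251821²·(1 − 0.10149472)·67.8/971 = 0.0023252772.
Sum = 0.099952531.
SE = √(0.099952531) = 0.3162.

0.3162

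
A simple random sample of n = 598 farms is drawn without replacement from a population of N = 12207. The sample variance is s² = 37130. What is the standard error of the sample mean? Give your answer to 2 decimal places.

Under SRS without replacement, Var(ȳ) = (1 − f)·s²/n with f = n/N = 598/12207 = 0.04898829.
Var(ȳ) = (1 − 0.04898829)·37130/598 = 0.95101171·62.090301 = 59.048604.
SE(ȳ) = √(59.048604) = 7.68.

7.68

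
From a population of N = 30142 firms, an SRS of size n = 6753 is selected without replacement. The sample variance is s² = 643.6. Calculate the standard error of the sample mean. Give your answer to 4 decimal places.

0.2719

Under SRS without replacement, Var(ȳ) = (1 − f)·s²/n with f = n/N = 6753/30142 = 0.22403955.
Var(ȳ) = (1 − 0.22403955)·643.6/6753 = 0.77596045·0.09530579 = 0.073953524.
SE(ȳ) = √(0.073953524) = 0.2719.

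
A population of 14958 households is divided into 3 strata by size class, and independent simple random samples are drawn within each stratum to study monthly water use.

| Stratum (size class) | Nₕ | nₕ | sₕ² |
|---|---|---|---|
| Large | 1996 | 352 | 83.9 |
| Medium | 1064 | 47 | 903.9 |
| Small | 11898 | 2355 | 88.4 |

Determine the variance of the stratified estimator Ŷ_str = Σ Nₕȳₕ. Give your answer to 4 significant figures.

Var(Ŷ_str) = Σₕ Nₕ²(1 − fₕ)sₕ²/nₕ.
Large: 1996²·(1 − 352/1996)·83.9/352 = 782134.87.
Medium: 1064²·(1 − 47/1064)·903.9/47 = 2.0810624 × 10^7.
Small: 11898²·(1 − 2355/11898)·88.4/2355 = 4.2620667 × 10^6.
Sum = 2.5854826 × 10^7.

2.585 × 10^7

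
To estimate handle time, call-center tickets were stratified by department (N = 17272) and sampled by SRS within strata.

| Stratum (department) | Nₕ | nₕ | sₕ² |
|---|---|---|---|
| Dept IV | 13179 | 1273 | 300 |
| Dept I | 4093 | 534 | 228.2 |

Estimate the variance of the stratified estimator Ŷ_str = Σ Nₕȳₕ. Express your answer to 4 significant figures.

4.320 × 10^7

Var(Ŷ_str) = Σₕ Nₕ²(1 − fₕ)sₕ²/nₕ.
Dept IV: 13179²·(1 − 1273/13179)·300/1273 = 3.697781 × 10^7.
Dept I: 4093²·(1 − 534/4093)·228.2/534 = 6.2250682 × 10^6.
Sum = 4.3202878 × 10^7.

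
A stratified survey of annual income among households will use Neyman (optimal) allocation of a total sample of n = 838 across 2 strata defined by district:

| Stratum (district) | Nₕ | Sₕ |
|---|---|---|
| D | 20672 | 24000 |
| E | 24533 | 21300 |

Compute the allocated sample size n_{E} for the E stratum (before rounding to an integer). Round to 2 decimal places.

Neyman allocation: nₕ = n·NₕSₕ / Σⱼ NⱼSⱼ.
Σ NⱼSⱼ = 20672·24000 + 24533·21300 = 1.0186809 × 10^9.
n_{E} = 838·24533·21300 / (1.0186809 × 10^9) = 429.87.

429.87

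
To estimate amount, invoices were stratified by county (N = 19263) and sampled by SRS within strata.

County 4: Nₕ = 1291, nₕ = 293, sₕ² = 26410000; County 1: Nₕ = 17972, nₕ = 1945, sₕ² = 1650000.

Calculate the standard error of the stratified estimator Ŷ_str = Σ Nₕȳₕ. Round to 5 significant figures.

Var(Ŷ_str) = Σₕ Nₕ²(1 − fₕ)sₕ²/nₕ.
County 4: 1291²·(1 − 293/1291)·26410000/293 = 1.1613351 × 10^11.
County 1: 17972²·(1 − 1945/17972)·1650000/1945 = 2.4435036 × 10^11.
Sum = 3.6048387 × 10^11.
SE = √(3.6048387 × 10^11) = 600400.

600400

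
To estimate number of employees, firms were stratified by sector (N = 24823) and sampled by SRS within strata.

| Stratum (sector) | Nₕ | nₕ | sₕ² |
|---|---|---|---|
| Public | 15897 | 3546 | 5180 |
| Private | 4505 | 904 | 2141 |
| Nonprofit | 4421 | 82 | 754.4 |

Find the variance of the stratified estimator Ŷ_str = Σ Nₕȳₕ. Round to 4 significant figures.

5.017 × 10^8

Var(Ŷ_str) = Σₕ Nₕ²(1 − fₕ)sₕ²/nₕ.
Public: 15897²·(1 − 3546/15897)·5180/3546 = 2.8681927 × 10^8.
Private: 4505²·(1 − 904/4505)·2141/904 = 3.8420778 × 10^7.
Nonprofit: 4421²·(1 − 82/4421)·754.4/82 = 1.7648101 × 10^8.
Sum = 5.0172106 × 10^8.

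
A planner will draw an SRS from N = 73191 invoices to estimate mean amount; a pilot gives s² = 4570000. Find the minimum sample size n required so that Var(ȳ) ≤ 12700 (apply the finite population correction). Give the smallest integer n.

Without fpc, n₀ = s²/D = 4570000/12700 = 359.8425.
With fpc, (1 − n/N)·s²/n ≤ D requires n ≥ n₀/(1 + n₀/N) = 359.8425/(1 + 359.8425/73191) = 358.0820.
Rounding up, n = 359.

359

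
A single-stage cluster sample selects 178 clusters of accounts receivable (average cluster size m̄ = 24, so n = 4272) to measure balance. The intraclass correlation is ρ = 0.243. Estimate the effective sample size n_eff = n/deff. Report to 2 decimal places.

648.35

deff = 1 + (24 − 1)·0.243 = 1 + 5.589 = 6.589.
n_eff = 4272 / 6.589 = 648.35.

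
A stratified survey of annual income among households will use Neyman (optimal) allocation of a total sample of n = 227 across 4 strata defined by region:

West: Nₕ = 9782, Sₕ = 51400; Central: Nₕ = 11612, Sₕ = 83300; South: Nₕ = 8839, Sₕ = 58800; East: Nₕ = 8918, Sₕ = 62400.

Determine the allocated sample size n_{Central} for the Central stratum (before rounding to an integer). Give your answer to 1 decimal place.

Neyman allocation: nₕ = n·NₕSₕ / Σⱼ NⱼSⱼ.
Σ NⱼSⱼ = 9782·51400 + 11612·83300 + 8839·58800 + 8918·62400 = 2.5462908 × 10^9.
n_{Central} = 227·11612·83300 / (2.5462908 × 10^9) = 86.2.

86.2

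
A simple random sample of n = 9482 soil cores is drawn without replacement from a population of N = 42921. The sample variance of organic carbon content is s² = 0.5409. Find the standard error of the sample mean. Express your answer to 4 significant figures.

Under SRS without replacement, Var(ȳ) = (1 − f)·s²/n with f = n/N = 9482/42921 = 0.22091750.
Var(ȳ) = (1 − 0.22091750)·0.5409/9482 = 0.77908250·5.7044927 × 10^-5 = 4.4442705 × 10^-5.
SE(ȳ) = √(4.4442705 × 10^-5) = 0.006667.

0.006667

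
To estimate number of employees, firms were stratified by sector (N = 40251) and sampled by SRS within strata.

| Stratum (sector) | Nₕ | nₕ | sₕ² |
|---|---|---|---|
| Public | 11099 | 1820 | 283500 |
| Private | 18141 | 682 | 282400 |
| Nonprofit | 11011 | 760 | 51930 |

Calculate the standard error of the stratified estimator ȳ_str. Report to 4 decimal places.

9.7781

Var(ȳ_str) = Σₕ Wₕ²(1 − fₕ)sₕ²/nₕ with Wₕ = Nₕ/N, N = 40251.
Public: Wₕ = 0.27574470; term = 0.27574470²·(1 − 0.16397874)·283500/1820 = 9.9017818.
Private: Wₕ = 0.45069688; term = 0.45069688²·(1 − 0.03759440)·282400/682 = 80.948267.
Nonprofit: Wₕ = 0.27355842; term = 0.27355842²·(1 − 0.06902189)·51930/760 = 4.7604102.
Sum = 95.610459.
SE = √(95.610459) = 9.7781.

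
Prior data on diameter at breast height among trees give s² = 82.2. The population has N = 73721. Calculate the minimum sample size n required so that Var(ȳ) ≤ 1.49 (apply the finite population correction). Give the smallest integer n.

Without fpc, n₀ = s²/D = 82.2/1.49 = 55.1678.
With fpc, (1 − n/N)·s²/n ≤ D requires n ≥ n₀/(1 + n₀/N) = 55.1678/(1 + 55.1678/73721) = 55.1265.
Rounding up, n = 56.

56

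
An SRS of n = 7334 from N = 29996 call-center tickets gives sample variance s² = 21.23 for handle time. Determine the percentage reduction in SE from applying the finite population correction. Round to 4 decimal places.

f = n/N = 7334/29996 = 0.24449927.
SE_no-fpc = √(s²/n) = 0.053802759; SE_fpc = √((1−f)s²/n) = 0.046765113.
Ratio = √(1−f) = 0.86919545. Reduction = 100·(1 − 0.86919545) = 13.0805%.

13.0805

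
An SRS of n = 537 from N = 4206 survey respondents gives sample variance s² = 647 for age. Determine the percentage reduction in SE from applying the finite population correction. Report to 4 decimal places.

f = n/N = 537/4206 = 0.12767475.
SE_no-fpc = √(s²/n) = 1.0976528; SE_fpc = √((1−f)s²/n) = 1.0251897.
Ratio = √(1−f) = 0.93398354. Reduction = 100·(1 − 0.93398354) = 6.6016%.

6.6016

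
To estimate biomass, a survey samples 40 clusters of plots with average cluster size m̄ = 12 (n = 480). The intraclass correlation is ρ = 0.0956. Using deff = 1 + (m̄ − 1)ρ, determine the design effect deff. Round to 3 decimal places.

deff = 1 + (12 − 1)·0.0956 = 1 + 1.0516 = 2.0516.

2.052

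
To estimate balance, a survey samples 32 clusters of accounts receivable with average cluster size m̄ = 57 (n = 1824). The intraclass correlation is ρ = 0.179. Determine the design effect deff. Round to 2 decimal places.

deff = 1 + (57 − 1)·0.179 = 1 + 10.024 = 11.024.

11.02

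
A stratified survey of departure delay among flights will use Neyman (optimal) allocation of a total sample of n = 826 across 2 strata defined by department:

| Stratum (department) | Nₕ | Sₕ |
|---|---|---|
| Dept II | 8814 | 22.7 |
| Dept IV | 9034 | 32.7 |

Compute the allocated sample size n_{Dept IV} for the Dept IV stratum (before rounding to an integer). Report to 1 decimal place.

Neyman allocation: nₕ = n·NₕSₕ / Σⱼ NⱼSⱼ.
Σ NⱼSⱼ = 8814·22.7 + 9034·32.7 = 495489.6.
n_{Dept IV} = 826·9034·32.7 / 495489.6 = 492.5.

492.5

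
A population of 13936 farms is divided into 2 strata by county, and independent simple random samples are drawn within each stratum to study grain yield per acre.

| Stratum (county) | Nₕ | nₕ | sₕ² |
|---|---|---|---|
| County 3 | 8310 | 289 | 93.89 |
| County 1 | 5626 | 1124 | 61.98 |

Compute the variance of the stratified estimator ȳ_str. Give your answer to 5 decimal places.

Var(ȳ_str) = Σₕ Wₕ²(1 − fₕ)sₕ²/nₕ with Wₕ = Nₕ/N, N = 13936.
County 3: Wₕ = 0.59629736; term = 0.59629736²·(1 − 0.03477738)·93.89/289 = 0.11149997.
County 1: Wₕ = 0.40370264; term = 0.40370264²·(1 − 0.19978670)·61.98/1124 = 0.0071914126.
Sum = 0.11869138.

0.11869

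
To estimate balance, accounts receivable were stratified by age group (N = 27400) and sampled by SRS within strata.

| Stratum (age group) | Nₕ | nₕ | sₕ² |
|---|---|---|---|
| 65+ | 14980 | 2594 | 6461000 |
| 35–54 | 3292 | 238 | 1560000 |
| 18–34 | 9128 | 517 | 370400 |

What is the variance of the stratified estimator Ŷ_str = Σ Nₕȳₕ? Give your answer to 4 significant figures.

Var(Ŷ_str) = Σₕ Nₕ²(1 − fₕ)sₕ²/nₕ.
65+: 14980²·(1 − 2594/14980)·6461000/2594 = 4.6213904 × 10^11.
35–54: 3292²·(1 − 238/3292)·1560000/238 = 6.5898647 × 10^10.
18–34: 9128²·(1 − 517/9128)·370400/517 = 5.6313129 × 10^10.
Sum = 5.8435082 × 10^11.

5.844 × 10^11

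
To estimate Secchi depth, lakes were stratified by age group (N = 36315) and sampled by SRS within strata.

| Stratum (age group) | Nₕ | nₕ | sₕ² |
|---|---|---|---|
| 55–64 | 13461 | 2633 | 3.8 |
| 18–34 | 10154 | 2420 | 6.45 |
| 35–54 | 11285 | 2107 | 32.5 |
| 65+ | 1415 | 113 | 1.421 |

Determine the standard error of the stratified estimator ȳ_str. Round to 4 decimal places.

0.0393

Var(ȳ_str) = Σₕ Wₕ²(1 − fₕ)sₕ²/nₕ with Wₕ = Nₕ/N, N = 36315.
55–64: Wₕ = 0.37067328; term = 0.37067328²·(1 − 0.19560211)·3.8/2633 = 1.5950937 × 10^-4.
18–34: Wₕ = 0.27960898; term = 0.27960898²·(1 − 0.23832972)·6.45/2420 = 1.5871339 × 10^-4.
35–54: Wₕ = 0.31075313; term = 0.31075313²·(1 − 0.18670802)·32.5/2107 = 0.0012114245.
65+: Wₕ = 0.03896462; term = 0.03896462²·(1 − 0.07985866)·1.421/113 = 1.756754 × 10^-5.
Sum = 0.0015472148.
SE = √(0.0015472148) = 0.0393.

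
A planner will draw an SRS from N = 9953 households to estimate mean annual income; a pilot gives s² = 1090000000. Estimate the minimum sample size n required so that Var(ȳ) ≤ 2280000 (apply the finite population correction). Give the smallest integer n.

Without fpc, n₀ = s²/D = 1090000000/2280000 = 478.0702.
With fpc, (1 − n/N)·s²/n ≤ D requires n ≥ n₀/(1 + n₀/N) = 478.0702/(1 + 478.0702/9953) = 456.1596.
Rounding up, n = 457.

457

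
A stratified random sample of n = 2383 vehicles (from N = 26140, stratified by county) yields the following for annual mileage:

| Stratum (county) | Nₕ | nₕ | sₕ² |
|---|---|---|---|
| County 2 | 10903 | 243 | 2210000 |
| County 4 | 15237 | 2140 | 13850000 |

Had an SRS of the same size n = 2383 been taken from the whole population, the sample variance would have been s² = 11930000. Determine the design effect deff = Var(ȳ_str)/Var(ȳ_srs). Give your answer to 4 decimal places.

0.7554

Var(ȳ_str) = Σ Wₕ²(1−fₕ)sₕ²/nₕ with Wₕ = Nₕ/26140:
  County 2: (10903/26140)²·(1−243/10903)·2210000/243 = 1546.9563
  County 4: (15237/26140)²·(1−2140/15237)·13850000/2140 = 1890.1494
  → Var(ȳ_str) = 3437.1057.
Var(ȳ_srs) = (1 − 2383/26140)·11930000/2383 = 4549.9059.
deff = 3437.1057 / 4549.9059 = 0.7554.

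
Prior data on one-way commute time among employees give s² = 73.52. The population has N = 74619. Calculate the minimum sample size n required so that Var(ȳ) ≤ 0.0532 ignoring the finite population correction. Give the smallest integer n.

Without fpc, n₀ = s²/D = 73.52/0.0532 = 1381.9549.
Rounding up, n = 1382.

1382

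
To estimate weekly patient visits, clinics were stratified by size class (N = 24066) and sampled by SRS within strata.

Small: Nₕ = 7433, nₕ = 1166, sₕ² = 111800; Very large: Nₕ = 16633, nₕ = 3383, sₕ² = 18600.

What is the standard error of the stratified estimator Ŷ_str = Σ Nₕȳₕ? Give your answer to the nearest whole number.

75354

Var(Ŷ_str) = Σₕ Nₕ²(1 − fₕ)sₕ²/nₕ.
Small: 7433²·(1 − 1166/7433)·111800/1166 = 4.4664973 × 10^9.
Very large: 16633²·(1 − 3383/16633)·18600/3383 = 1.2117064 × 10^9.
Sum = 5.6782037 × 10^9.
SE = √(5.6782037 × 10^9) = 75354.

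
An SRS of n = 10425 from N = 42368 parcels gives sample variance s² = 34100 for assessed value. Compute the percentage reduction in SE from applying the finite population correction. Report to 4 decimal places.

13.1702

f = n/N = 10425/42368 = 0.24605835.
SE_no-fpc = √(s²/n) = 1.808586; SE_fpc = √((1−f)s²/n) = 1.5703918.
Ratio = √(1−f) = 0.86829814. Reduction = 100·(1 − 0.86829814) = 13.1702%.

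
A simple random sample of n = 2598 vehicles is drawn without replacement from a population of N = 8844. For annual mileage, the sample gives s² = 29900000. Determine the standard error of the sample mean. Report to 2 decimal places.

Under SRS without replacement, Var(ȳ) = (1 − f)·s²/n with f = n/N = 2598/8844 = 0.29375848.
Var(ȳ) = (1 − 0.29375848)·29900000/2598 = 0.70624152·11508.853 = 8128.0298.
SE(ȳ) = √(8128.0298) = 90.16.

90.16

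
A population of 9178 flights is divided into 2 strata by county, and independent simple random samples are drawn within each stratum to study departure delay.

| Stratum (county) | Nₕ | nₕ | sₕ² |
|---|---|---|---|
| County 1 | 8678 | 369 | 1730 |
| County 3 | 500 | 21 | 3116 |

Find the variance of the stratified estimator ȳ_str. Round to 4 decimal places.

4.4351

Var(ȳ_str) = Σₕ Wₕ²(1 − fₕ)sₕ²/nₕ with Wₕ = Nₕ/N, N = 9178.
County 1: Wₕ = 0.94552190; term = 0.94552190²·(1 − 0.04252132)·1730/369 = 4.0132114.
County 3: Wₕ = 0.05447810; term = 0.05447810²·(1 − 0.04200000)·3116/21 = 0.42187867.
Sum = 4.4350901.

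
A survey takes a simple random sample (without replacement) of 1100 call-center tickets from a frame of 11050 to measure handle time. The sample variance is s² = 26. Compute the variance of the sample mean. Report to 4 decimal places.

Under SRS without replacement, Var(ȳ) = (1 − f)·s²/n with f = n/N = 1100/11050 = 0.09954751.
Var(ȳ) = (1 − 0.09954751)·26/1100 = 0.90045249·0.023636364 = 0.021283422.

0.0213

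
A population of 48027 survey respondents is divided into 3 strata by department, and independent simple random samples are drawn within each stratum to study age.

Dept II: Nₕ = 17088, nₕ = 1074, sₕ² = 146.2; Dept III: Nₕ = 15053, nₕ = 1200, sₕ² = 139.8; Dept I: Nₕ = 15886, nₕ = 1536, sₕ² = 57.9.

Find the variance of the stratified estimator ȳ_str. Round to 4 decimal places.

Var(ȳ_str) = Σₕ Wₕ²(1 − fₕ)sₕ²/nₕ with Wₕ = Nₕ/N, N = 48027.
Dept II: Wₕ = 0.35579986; term = 0.35579986²·(1 − 0.06285112)·146.2/1074 = 0.016149654.
Dept III: Wₕ = 0.31342786; term = 0.31342786²·(1 − 0.07971833)·139.8/1200 = 0.010532268.
Dept I: Wₕ = 0.33077227; term = 0.33077227²·(1 − 0.09668891)·57.9/1536 = 0.0037254856.
Sum = 0.030407408.

0.0304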